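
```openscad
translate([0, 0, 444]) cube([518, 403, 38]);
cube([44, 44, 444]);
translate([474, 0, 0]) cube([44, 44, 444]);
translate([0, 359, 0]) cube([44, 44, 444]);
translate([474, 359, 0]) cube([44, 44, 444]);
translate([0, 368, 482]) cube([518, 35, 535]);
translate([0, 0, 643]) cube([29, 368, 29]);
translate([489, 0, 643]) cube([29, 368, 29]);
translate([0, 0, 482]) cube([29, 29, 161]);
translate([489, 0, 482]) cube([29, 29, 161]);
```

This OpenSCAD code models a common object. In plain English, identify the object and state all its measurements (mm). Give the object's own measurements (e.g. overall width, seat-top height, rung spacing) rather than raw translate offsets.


A chair. The seat is a 518×403×38 mm slab with its top at z = 482 mm, on four 44×44 mm corner legs (flush with the seat edges, standing on z = 0). A flat backrest 35 mm thick, 535 mm tall, spans the full seat width and rises from the seat top along its +y edge, rear face flush with the rear of the seat. Two armrests of 29×29 mm section run along each side from the seat's front edge to the front of the backrest, top faces 190 mm above the seat top and outer faces flush with the seat's x-edges; a 29×29 mm post under the front of each armrest stands on the seat at the front corner.


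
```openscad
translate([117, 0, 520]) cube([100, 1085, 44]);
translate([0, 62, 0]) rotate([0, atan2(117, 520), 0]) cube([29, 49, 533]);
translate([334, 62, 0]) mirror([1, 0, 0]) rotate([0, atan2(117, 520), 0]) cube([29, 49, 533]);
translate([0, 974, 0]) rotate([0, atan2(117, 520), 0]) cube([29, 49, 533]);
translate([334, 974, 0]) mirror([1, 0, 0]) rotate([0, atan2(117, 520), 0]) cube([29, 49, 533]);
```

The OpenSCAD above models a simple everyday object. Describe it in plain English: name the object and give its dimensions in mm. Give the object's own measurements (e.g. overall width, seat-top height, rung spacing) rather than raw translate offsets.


A sawhorse. A 100×1085×44 mm beam (x, y, z) sits on two A-frame leg pairs. Each pair is two raked legs of 29×49 mm section (49 mm along y) splaying symmetrically in x. Each leg rises 520 mm vertically over 117 mm of horizontal reach and is 533 mm long along its own axis. Every leg's outer bottom edge rests on the floor and its outer top edge meets a bottom edge of the beam — the left legs (tilting toward +x) meet the beam's −x bottom edge, the right legs (their mirror images, tilting toward −x) meet its +x bottom edge — so the leg tops tuck under the beam, the beam's underside is 520 mm above the floor, and the feet are 334 mm apart outside-to-outside with the beam centred between them. The two leg pairs are set in 62 mm from either end of the beam.


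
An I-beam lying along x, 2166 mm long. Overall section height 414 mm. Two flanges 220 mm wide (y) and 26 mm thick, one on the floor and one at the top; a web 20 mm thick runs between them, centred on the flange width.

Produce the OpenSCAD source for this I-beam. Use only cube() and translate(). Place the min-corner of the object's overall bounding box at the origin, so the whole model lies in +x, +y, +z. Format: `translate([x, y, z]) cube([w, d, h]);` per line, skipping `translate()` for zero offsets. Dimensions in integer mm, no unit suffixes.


cube([2166, 220, 26]);
translate([0, 100, 26]) cube([2166, 20, 362]);
translate([0, 0, 388]) cube([2166, 220, 26]);


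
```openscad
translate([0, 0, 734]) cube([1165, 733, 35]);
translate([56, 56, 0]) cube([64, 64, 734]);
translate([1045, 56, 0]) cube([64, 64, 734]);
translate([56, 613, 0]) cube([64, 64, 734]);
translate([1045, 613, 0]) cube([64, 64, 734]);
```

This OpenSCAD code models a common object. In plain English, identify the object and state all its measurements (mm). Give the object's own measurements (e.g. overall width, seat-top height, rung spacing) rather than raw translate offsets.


A table: top 1165 mm (x) × 733 mm (y), 35 mm thick, upper face at z = 769 mm, on four 64×64 mm square legs, each inset 56 mm from the nearest pair of top edges from z = 0 to the bottom of the top.


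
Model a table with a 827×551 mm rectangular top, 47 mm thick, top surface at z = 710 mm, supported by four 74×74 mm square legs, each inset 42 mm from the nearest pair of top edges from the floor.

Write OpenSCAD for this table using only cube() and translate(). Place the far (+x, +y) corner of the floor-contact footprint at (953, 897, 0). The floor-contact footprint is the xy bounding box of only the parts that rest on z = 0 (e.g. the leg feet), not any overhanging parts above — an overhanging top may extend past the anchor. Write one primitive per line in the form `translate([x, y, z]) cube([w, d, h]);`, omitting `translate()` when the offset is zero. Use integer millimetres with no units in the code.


translate([168, 388, 663]) cube([827, 551, 47]);
translate([210, 430, 0]) cube([74, 74, 663]);
translate([879, 430, 0]) cube([74, 74, 663]);
translate([210, 823, 0]) cube([74, 74, 663]);
translate([879, 823, 0]) cube([74, 74, 663]);


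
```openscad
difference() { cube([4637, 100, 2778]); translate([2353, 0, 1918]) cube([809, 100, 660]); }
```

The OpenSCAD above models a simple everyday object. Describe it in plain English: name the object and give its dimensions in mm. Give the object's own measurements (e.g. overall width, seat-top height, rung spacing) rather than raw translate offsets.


A wall 4637 mm long (x), 100 mm thick (y), 2778 mm tall, with a rectangular window opening cut through it. The opening is 809 mm wide and 660 mm tall; its sill is at z = 1918 mm and its near (−x) edge is 2353 mm from the wall's −x end. The opening passes through the full wall thickness.


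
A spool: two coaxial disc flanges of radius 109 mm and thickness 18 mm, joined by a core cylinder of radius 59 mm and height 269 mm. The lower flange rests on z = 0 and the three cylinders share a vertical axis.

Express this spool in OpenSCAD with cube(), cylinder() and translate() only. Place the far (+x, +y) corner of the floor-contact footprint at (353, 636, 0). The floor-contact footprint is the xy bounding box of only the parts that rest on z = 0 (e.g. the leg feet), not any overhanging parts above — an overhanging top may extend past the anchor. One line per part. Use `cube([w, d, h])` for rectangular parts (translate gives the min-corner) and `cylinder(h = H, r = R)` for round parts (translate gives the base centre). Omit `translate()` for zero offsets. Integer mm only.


translate([244, 527, 0]) cylinder(h = 18, r = 109);
translate([244, 527, 18]) cylinder(h = 269, r = 59);
translate([244, 527, 287]) cylinder(h = 18, r = 109);


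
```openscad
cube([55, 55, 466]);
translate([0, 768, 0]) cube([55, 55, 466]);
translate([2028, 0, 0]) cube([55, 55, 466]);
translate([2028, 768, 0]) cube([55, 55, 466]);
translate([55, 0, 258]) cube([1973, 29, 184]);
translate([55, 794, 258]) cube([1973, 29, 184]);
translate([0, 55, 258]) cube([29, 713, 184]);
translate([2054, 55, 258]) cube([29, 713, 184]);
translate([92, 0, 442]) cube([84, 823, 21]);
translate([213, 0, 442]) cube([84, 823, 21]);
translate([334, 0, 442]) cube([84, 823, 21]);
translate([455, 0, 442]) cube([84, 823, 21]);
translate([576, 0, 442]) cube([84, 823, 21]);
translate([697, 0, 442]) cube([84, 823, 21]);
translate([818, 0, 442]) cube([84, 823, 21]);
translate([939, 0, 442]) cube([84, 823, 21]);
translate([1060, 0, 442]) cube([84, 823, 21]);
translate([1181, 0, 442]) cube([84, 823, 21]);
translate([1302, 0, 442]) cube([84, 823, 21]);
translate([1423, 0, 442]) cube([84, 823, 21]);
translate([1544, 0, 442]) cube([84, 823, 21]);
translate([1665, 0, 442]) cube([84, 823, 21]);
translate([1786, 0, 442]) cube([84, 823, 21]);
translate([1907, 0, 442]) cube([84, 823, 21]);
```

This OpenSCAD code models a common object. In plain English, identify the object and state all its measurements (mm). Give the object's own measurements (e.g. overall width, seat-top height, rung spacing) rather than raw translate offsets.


A bed frame 2083 mm long (x) by 823 mm wide (y). Four 55×55 mm corner posts, 466 mm tall, at the corners of the footprint. Four rails of 29 mm thickness and 184 mm height run between adjacent posts with their undersides at z = 258 mm, their outer faces flush with the outside of the frame (the two x-running rails run between the posts' inner faces; the two y-running rails run between the posts' inner faces). 16 slats, each 84 mm wide (x) and 21 mm thick, lie across the top of the two x-running rails, running the full 823 mm width of the frame in y; along x they sit between the end posts with a 37 mm gap after the −x posts and between neighbouring slats and before the +x posts.


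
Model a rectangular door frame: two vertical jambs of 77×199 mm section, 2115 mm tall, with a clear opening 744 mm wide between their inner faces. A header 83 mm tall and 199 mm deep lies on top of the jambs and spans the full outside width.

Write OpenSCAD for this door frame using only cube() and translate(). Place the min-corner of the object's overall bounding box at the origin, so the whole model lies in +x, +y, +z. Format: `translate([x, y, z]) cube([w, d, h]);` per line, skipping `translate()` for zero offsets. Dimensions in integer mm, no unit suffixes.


cube([77, 199, 2115]);
translate([821, 0, 0]) cube([77, 199, 2115]);
translate([0, 0, 2115]) cube([898, 199, 83]);


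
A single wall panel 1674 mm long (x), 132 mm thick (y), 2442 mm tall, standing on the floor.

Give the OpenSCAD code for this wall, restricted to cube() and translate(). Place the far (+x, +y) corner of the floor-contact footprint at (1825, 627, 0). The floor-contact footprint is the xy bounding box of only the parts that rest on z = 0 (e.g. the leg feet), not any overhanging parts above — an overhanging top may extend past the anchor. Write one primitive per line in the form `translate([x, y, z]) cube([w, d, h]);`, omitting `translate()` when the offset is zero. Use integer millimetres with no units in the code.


translate([151, 495, 0]) cube([1674, 132, 2442]);


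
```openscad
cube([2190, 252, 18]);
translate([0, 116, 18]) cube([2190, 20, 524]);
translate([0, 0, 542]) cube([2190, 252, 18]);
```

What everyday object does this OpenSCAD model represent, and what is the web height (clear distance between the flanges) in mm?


An I-beam. The web height is 524 mm.

Two wide flanges with a thin centred web — an I-beam. Overall 560 mm minus two 18 mm flanges gives a web of 560 − 2·18 = 524 mm.


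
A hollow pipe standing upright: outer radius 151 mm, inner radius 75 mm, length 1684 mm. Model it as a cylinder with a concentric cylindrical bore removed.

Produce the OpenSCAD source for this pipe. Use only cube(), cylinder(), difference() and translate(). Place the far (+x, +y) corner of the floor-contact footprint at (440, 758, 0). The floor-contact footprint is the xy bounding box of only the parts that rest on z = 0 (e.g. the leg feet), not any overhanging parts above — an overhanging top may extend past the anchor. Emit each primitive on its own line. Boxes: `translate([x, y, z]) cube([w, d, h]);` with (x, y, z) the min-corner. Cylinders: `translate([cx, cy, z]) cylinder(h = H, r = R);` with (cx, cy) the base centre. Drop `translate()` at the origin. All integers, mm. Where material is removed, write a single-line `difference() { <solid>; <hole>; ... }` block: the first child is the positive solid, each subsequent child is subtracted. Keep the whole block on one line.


difference() { translate([289, 607, 0]) cylinder(h = 1684, r = 151); translate([289, 607, 0]) cylinder(h = 1684, r = 75); }


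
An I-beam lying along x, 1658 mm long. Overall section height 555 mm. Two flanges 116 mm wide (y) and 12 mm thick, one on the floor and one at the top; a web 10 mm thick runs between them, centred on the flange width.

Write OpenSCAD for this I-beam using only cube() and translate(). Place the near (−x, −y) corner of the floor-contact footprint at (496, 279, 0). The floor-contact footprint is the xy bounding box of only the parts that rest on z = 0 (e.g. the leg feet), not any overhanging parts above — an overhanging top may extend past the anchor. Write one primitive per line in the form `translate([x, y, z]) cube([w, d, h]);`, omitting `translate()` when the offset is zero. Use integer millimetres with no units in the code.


translate([496, 279, 0]) cube([1658, 116, 12]);
translate([496, 332, 12]) cube([1658, 10, 531]);
translate([496, 279, 543]) cube([1658, 116, 12]);


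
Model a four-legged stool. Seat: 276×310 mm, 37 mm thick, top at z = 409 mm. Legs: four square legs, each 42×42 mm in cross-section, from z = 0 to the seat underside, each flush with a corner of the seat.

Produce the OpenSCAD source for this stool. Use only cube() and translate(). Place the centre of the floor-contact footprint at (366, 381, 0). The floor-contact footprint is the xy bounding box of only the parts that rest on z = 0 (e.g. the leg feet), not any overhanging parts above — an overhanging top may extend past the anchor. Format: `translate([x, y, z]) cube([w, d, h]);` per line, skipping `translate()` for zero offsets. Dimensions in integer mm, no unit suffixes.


translate([228, 226, 372]) cube([276, 310, 37]);
translate([228, 226, 0]) cube([42, 42, 372]);
translate([462, 226, 0]) cube([42, 42, 372]);
translate([228, 494, 0]) cube([42, 42, 372]);
translate([462, 494, 0]) cube([42, 42, 372]);


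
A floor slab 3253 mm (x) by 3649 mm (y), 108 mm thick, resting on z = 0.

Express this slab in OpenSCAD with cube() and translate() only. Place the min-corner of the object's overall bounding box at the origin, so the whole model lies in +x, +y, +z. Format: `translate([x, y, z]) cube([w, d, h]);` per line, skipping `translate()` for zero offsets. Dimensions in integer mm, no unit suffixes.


cube([3253, 3649, 108]);


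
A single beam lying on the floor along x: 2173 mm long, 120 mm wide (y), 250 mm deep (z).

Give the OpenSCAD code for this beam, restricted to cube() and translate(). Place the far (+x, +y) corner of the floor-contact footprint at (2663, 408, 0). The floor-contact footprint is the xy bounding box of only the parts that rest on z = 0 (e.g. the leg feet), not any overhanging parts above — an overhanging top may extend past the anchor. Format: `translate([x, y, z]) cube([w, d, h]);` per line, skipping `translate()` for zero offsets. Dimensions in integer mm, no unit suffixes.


translate([490, 288, 0]) cube([2173, 120, 250]);


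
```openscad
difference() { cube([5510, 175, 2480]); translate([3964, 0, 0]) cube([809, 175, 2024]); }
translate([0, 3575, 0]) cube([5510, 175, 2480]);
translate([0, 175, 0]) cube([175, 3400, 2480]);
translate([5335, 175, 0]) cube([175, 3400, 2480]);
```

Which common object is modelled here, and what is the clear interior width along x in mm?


A single room. The interior width is 5160 mm.

Four walls enclosing a rectangle with a door in the front wall — a room. Outside width 5510 minus two 175 mm walls gives 5160 mm.


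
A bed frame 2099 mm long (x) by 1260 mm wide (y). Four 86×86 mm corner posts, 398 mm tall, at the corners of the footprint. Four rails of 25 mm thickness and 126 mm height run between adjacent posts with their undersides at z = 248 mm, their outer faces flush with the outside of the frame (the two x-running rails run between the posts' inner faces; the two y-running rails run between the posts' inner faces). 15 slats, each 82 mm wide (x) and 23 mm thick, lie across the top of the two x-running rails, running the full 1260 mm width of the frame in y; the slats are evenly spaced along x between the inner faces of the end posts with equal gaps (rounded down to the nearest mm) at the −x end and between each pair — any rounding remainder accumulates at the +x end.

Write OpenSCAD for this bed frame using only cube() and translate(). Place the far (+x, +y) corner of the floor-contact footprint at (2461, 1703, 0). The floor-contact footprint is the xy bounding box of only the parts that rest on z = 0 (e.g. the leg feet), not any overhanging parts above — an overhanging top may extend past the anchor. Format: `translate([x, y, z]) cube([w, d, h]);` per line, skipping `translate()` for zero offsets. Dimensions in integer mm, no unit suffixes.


translate([362, 443, 0]) cube([86, 86, 398]);
translate([362, 1617, 0]) cube([86, 86, 398]);
translate([2375, 443, 0]) cube([86, 86, 398]);
translate([2375, 1617, 0]) cube([86, 86, 398]);
translate([448, 443, 248]) cube([1927, 25, 126]);
translate([448, 1678, 248]) cube([1927, 25, 126]);
translate([362, 529, 248]) cube([25, 1088, 126]);
translate([2436, 529, 248]) cube([25, 1088, 126]);
translate([491, 443, 374]) cube([82, 1260, 23]);
translate([616, 443, 374]) cube([82, 1260, 23]);
translate([741, 443, 374]) cube([82, 1260, 23]);
translate([866, 443, 374]) cube([82, 1260, 23]);
translate([991, 443, 374]) cube([82, 1260, 23]);
translate([1116, 443, 374]) cube([82, 1260, 23]);
translate([1241, 443, 374]) cube([82, 1260, 23]);
translate([1366, 443, 374]) cube([82, 1260, 23]);
translate([1491, 443, 374]) cube([82, 1260, 23]);
translate([1616, 443, 374]) cube([82, 1260, 23]);
translate([1741, 443, 374]) cube([82, 1260, 23]);
translate([1866, 443, 374]) cube([82, 1260, 23]);
translate([1991, 443, 374]) cube([82, 1260, 23]);
translate([2116, 443, 374]) cube([82, 1260, 23]);
translate([2241, 443, 374]) cube([82, 1260, 23]);


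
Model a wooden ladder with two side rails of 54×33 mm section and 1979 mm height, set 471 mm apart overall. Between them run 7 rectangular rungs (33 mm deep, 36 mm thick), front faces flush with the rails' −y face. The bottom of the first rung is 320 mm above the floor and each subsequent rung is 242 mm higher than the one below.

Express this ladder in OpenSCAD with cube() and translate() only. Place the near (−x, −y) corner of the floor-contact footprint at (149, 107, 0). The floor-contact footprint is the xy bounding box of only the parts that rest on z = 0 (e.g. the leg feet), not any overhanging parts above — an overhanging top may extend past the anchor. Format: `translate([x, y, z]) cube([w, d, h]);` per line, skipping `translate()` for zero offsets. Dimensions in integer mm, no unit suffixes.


translate([149, 107, 0]) cube([54, 33, 1979]);
translate([566, 107, 0]) cube([54, 33, 1979]);
translate([203, 107, 320]) cube([363, 33, 36]);
translate([203, 107, 562]) cube([363, 33, 36]);
translate([203, 107, 804]) cube([363, 33, 36]);
translate([203, 107, 1046]) cube([363, 33, 36]);
translate([203, 107, 1288]) cube([363, 33, 36]);
translate([203, 107, 1530]) cube([363, 33, 36]);
translate([203, 107, 1772]) cube([363, 33, 36]);


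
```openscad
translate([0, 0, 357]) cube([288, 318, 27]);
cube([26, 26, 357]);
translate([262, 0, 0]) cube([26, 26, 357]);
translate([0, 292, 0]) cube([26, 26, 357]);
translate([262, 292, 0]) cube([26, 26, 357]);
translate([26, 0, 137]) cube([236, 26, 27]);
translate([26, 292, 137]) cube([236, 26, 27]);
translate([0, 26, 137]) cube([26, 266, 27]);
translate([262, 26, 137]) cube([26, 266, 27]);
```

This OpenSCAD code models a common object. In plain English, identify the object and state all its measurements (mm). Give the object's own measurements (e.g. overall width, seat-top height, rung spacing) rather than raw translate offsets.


A simple wooden stool: a rectangular seat 288 mm (x) by 318 mm (y), 27 mm thick, top face at z = 384 mm, on four square legs, each 26×26 mm in cross-section. The legs rest on z = 0, each flush with a corner of the seat. Four stretchers, 26 mm wide and 27 mm tall, connect adjacent legs with their undersides at z = 137 mm, each running between the inner faces of the legs it joins and aligned with the legs' outer faces on the other axis.


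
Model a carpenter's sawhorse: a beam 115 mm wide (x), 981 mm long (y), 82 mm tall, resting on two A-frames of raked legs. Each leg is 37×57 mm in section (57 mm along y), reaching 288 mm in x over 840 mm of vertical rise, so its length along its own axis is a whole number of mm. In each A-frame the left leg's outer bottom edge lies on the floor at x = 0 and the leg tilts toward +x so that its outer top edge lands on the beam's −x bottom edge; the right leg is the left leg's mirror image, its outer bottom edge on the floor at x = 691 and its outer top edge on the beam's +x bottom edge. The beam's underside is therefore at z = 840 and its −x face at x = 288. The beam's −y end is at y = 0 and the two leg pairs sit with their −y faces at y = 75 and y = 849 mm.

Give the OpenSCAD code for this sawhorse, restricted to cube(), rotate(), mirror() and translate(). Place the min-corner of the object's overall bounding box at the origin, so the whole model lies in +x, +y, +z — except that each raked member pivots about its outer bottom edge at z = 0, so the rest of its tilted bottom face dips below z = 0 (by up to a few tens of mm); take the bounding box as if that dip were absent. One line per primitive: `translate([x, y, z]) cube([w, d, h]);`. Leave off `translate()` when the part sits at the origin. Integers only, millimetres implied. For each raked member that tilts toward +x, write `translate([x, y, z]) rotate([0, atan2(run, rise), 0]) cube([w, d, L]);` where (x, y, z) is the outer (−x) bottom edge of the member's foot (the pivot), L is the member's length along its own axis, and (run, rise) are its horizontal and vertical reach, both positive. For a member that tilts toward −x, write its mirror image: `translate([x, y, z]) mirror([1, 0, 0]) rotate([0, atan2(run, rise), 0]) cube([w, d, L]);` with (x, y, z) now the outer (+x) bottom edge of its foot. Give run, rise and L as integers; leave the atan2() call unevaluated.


translate([288, 0, 840]) cube([115, 981, 82]);
translate([0, 75, 0]) rotate([0, atan2(288, 840), 0]) cube([37, 57, 888]);
translate([691, 75, 0]) mirror([1, 0, 0]) rotate([0, atan2(288, 840), 0]) cube([37, 57, 888]);
translate([0, 849, 0]) rotate([0, atan2(288, 840), 0]) cube([37, 57, 888]);
translate([691, 849, 0]) mirror([1, 0, 0]) rotate([0, atan2(288, 840), 0]) cube([37, 57, 888]);


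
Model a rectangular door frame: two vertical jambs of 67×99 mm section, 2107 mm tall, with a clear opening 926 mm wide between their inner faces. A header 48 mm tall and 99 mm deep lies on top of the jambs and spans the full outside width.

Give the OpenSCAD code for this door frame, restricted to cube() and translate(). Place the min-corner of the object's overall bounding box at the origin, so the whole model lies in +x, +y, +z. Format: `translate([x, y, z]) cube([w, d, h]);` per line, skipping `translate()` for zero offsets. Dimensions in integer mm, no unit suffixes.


cube([67, 99, 2107]);
translate([993, 0, 0]) cube([67, 99, 2107]);
translate([0, 0, 2107]) cube([1060, 99, 48]);


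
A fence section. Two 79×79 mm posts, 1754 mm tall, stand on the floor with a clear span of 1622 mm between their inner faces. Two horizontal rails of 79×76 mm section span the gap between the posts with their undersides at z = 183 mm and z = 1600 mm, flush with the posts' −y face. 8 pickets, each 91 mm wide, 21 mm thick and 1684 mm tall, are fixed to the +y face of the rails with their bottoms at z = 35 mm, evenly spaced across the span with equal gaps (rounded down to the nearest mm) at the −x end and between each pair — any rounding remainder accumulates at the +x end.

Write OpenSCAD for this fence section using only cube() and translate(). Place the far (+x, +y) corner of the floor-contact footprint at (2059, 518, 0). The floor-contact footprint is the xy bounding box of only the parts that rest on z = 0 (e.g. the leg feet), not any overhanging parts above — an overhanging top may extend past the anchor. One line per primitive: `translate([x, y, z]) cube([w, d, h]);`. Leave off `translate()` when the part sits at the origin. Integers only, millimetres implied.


translate([279, 439, 0]) cube([79, 79, 1754]);
translate([1980, 439, 0]) cube([79, 79, 1754]);
translate([358, 439, 183]) cube([1622, 79, 76]);
translate([358, 439, 1600]) cube([1622, 79, 76]);
translate([457, 518, 35]) cube([91, 21, 1684]);
translate([647, 518, 35]) cube([91, 21, 1684]);
translate([837, 518, 35]) cube([91, 21, 1684]);
translate([1027, 518, 35]) cube([91, 21, 1684]);
translate([1217, 518, 35]) cube([91, 21, 1684]);
translate([1407, 518, 35]) cube([91, 21, 1684]);
translate([1597, 518, 35]) cube([91, 21, 1684]);
translate([1787, 518, 35]) cube([91, 21, 1684]);


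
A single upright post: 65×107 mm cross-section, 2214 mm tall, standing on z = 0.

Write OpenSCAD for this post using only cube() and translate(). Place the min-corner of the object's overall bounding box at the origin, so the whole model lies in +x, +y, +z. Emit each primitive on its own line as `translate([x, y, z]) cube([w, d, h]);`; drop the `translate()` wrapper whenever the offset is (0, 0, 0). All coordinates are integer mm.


cube([65, 107, 2214]);


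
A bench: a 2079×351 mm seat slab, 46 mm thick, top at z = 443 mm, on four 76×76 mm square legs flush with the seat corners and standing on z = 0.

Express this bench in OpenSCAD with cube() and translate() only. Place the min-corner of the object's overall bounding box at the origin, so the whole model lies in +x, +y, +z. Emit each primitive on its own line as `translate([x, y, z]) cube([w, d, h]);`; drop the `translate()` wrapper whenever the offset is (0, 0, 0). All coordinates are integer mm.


translate([0, 0, 397]) cube([2079, 351, 46]);
cube([76, 76, 397]);
translate([0, 275, 0]) cube([76, 76, 397]);
translate([2003, 0, 0]) cube([76, 76, 397]);
translate([2003, 275, 0]) cube([76, 76, 397]);


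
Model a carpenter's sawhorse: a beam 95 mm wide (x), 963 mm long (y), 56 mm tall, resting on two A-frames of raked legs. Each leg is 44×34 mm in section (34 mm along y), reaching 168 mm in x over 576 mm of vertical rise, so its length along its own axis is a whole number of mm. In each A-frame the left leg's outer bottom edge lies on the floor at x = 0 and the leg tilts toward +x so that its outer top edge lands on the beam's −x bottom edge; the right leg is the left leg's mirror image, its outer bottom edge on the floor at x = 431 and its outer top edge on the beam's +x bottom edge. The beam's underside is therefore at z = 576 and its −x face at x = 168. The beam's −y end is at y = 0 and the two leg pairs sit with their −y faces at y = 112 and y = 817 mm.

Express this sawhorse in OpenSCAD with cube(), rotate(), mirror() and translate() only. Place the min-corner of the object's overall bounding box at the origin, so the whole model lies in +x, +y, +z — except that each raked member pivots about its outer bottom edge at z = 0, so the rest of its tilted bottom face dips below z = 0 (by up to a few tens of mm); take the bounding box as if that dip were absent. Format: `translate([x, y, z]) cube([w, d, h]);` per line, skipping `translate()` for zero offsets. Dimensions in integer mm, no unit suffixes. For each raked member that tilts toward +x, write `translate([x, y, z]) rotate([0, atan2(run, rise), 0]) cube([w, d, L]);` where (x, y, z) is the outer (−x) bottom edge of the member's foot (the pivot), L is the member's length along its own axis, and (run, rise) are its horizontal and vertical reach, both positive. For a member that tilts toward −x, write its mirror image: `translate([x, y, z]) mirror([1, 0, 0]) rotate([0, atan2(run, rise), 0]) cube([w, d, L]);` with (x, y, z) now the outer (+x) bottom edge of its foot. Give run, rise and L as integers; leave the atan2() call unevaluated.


translate([168, 0, 576]) cube([95, 963, 56]);
translate([0, 112, 0]) rotate([0, atan2(168, 576), 0]) cube([44, 34, 600]);
translate([431, 112, 0]) mirror([1, 0, 0]) rotate([0, atan2(168, 576), 0]) cube([44, 34, 600]);
translate([0, 817, 0]) rotate([0, atan2(168, 576), 0]) cube([44, 34, 600]);
translate([431, 817, 0]) mirror([1, 0, 0]) rotate([0, atan2(168, 576), 0]) cube([44, 34, 600]);


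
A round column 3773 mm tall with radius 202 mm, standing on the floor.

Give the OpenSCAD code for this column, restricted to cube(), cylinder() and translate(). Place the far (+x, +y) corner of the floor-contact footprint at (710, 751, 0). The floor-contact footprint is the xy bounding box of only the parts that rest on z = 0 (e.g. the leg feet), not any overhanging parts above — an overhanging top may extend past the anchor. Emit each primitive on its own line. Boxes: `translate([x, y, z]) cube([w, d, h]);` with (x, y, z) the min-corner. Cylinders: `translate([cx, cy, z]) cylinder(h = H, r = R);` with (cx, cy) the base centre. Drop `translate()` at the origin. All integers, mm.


translate([508, 549, 0]) cylinder(h = 3773, r = 202);


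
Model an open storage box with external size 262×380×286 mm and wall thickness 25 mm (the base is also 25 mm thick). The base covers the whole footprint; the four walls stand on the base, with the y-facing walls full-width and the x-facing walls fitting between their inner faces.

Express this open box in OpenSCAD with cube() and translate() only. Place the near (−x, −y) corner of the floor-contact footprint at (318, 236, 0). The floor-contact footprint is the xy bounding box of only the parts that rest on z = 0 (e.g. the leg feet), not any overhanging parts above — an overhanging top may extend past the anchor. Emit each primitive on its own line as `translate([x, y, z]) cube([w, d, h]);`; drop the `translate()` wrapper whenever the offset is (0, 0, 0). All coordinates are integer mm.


translate([318, 236, 0]) cube([262, 380, 25]);
translate([318, 236, 25]) cube([262, 25, 261]);
translate([318, 591, 25]) cube([262, 25, 261]);
translate([318, 261, 25]) cube([25, 330, 261]);
translate([555, 261, 25]) cube([25, 330, 261]);


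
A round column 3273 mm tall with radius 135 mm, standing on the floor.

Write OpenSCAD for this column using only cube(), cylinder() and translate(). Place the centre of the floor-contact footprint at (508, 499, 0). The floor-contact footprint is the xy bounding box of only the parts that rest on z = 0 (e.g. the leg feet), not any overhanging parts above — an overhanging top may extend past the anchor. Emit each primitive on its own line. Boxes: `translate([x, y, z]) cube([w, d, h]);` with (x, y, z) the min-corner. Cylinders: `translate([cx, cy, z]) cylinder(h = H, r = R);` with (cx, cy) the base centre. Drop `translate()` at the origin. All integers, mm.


translate([508, 499, 0]) cylinder(h = 3273, r = 135);


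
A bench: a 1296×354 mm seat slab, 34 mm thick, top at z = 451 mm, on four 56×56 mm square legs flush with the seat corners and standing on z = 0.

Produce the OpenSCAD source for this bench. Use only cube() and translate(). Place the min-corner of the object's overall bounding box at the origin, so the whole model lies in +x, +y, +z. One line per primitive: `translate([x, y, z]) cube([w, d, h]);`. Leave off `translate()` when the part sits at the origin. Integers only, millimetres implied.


translate([0, 0, 417]) cube([1296, 354, 34]);
cube([56, 56, 417]);
translate([0, 298, 0]) cube([56, 56, 417]);
translate([1240, 0, 0]) cube([56, 56, 417]);
translate([1240, 298, 0]) cube([56, 56, 417]);


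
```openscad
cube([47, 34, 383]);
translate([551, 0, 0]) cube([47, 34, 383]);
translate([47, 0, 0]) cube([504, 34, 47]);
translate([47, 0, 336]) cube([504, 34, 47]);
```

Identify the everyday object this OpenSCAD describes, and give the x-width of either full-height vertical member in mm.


A picture frame. The border width is 47 mm.

Four thin pieces enclosing a rectangular opening — a picture frame. The two full-height stiles are 383 mm tall; the top rail sits at z = 336 and is 47 mm tall, so the border above the opening is 383 − 336 = 47 mm, matching the stile x-width.


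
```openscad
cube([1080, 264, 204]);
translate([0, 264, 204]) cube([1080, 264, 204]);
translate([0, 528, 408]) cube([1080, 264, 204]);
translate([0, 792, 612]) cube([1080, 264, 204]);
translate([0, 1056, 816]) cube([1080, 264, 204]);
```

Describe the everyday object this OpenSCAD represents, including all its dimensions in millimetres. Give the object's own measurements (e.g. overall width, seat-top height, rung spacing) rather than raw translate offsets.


A straight staircase of 5 solid steps. Each step is 1080 mm wide (x), 264 mm deep (y, the going) and 204 mm tall (the rise). The first step rests on the floor; each subsequent step sits one going further in +y and one rise higher in +z, directly behind and above the previous step with no overlap.


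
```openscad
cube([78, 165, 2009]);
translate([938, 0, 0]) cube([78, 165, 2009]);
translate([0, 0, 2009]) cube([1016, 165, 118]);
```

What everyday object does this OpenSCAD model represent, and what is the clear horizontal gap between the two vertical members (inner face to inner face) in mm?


A door frame. The clear opening width is 860 mm.

Two 2009 mm tall posts with a header on top — a door frame. The left jamb is 78 mm wide at x = 0; the right jamb starts at x = 938. The clear opening is 938 − 78 = 860 mm.


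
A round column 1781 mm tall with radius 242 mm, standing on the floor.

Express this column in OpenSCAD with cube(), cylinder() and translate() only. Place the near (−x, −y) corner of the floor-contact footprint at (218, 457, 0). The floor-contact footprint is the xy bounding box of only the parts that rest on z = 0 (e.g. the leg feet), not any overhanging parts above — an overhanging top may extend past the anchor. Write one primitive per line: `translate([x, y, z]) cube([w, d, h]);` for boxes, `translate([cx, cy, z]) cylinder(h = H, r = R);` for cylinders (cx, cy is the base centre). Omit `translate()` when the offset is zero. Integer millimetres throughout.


translate([460, 699, 0]) cylinder(h = 1781, r = 242);


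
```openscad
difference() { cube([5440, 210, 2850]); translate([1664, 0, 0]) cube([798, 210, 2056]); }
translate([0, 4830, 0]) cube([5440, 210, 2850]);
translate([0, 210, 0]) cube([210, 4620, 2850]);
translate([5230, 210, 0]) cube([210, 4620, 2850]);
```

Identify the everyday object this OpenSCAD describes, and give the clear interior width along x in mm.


A single room. The interior width is 5020 mm.

Four walls enclosing a rectangle with a door in the front wall — a room. Outside width 5440 minus two 210 mm walls gives 5020 mm.


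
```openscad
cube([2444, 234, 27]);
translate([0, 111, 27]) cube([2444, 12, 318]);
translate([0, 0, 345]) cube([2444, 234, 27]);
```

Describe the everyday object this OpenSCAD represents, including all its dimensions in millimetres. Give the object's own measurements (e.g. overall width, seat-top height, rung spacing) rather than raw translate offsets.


An I-beam lying along x, 2444 mm long. Overall section height 372 mm. Two flanges 234 mm wide (y) and 27 mm thick, one on the floor and one at the top; a web 12 mm thick runs between them, centred on the flange width.


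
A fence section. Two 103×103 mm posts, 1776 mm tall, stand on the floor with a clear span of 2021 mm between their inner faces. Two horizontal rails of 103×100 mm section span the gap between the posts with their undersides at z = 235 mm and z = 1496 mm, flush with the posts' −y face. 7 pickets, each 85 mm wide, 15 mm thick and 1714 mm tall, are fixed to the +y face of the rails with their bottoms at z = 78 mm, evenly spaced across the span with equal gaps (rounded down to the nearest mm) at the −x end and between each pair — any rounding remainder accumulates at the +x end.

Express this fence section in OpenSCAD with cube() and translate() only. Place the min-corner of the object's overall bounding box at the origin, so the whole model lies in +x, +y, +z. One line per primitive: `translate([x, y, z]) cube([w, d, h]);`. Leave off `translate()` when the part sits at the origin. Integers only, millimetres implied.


cube([103, 103, 1776]);
translate([2124, 0, 0]) cube([103, 103, 1776]);
translate([103, 0, 235]) cube([2021, 103, 100]);
translate([103, 0, 1496]) cube([2021, 103, 100]);
translate([281, 103, 78]) cube([85, 15, 1714]);
translate([544, 103, 78]) cube([85, 15, 1714]);
translate([807, 103, 78]) cube([85, 15, 1714]);
translate([1070, 103, 78]) cube([85, 15, 1714]);
translate([1333, 103, 78]) cube([85, 15, 1714]);
translate([1596, 103, 78]) cube([85, 15, 1714]);
translate([1859, 103, 78]) cube([85, 15, 1714]);


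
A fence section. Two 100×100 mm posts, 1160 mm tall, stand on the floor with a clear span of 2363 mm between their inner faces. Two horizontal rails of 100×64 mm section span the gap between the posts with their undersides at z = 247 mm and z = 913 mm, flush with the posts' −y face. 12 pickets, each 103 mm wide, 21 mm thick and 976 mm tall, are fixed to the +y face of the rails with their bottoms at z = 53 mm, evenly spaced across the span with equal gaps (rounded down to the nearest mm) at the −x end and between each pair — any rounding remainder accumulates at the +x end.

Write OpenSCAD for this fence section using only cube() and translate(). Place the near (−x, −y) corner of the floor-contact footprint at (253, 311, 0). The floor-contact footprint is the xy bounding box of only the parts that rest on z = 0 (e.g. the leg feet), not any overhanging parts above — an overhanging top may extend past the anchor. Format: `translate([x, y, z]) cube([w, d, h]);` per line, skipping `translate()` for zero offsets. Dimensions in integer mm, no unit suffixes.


translate([253, 311, 0]) cube([100, 100, 1160]);
translate([2716, 311, 0]) cube([100, 100, 1160]);
translate([353, 311, 247]) cube([2363, 100, 64]);
translate([353, 311, 913]) cube([2363, 100, 64]);
translate([439, 411, 53]) cube([103, 21, 976]);
translate([628, 411, 53]) cube([103, 21, 976]);
translate([817, 411, 53]) cube([103, 21, 976]);
translate([1006, 411, 53]) cube([103, 21, 976]);
translate([1195, 411, 53]) cube([103, 21, 976]);
translate([1384, 411, 53]) cube([103, 21, 976]);
translate([1573, 411, 53]) cube([103, 21, 976]);
translate([1762, 411, 53]) cube([103, 21, 976]);
translate([1951, 411, 53]) cube([103, 21, 976]);
translate([2140, 411, 53]) cube([103, 21, 976]);
translate([2329, 411, 53]) cube([103, 21, 976]);
translate([2518, 411, 53]) cube([103, 21, 976]);


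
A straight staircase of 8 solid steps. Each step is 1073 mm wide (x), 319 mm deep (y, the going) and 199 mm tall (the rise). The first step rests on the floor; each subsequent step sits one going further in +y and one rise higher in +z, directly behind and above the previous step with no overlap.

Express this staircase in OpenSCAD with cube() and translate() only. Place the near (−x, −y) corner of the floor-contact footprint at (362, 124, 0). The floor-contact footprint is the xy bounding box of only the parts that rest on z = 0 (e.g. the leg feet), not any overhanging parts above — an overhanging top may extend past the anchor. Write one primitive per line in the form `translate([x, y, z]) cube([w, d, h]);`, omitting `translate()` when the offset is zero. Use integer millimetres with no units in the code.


translate([362, 124, 0]) cube([1073, 319, 199]);
translate([362, 443, 199]) cube([1073, 319, 199]);
translate([362, 762, 398]) cube([1073, 319, 199]);
translate([362, 1081, 597]) cube([1073, 319, 199]);
translate([362, 1400, 796]) cube([1073, 319, 199]);
translate([362, 1719, 995]) cube([1073, 319, 199]);
translate([362, 2038, 1194]) cube([1073, 319, 199]);
translate([362, 2357, 1393]) cube([1073, 319, 199]);


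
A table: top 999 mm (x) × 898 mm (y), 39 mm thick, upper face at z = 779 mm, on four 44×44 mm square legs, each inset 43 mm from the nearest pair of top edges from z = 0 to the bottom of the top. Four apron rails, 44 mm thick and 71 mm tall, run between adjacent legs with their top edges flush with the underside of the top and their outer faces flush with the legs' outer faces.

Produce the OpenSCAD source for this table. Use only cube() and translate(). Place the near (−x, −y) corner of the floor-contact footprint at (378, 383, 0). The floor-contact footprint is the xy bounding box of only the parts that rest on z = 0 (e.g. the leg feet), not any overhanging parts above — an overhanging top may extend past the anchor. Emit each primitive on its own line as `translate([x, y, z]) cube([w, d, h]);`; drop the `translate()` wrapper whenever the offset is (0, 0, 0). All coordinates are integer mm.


translate([335, 340, 740]) cube([999, 898, 39]);
translate([378, 383, 0]) cube([44, 44, 740]);
translate([1247, 383, 0]) cube([44, 44, 740]);
translate([378, 1151, 0]) cube([44, 44, 740]);
translate([1247, 1151, 0]) cube([44, 44, 740]);
translate([422, 383, 669]) cube([825, 44, 71]);
translate([422, 1151, 669]) cube([825, 44, 71]);
translate([378, 427, 669]) cube([44, 724, 71]);
translate([1247, 427, 669]) cube([44, 724, 71]);
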